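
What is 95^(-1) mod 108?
83

gcd(95, 108) = 1, so the inverse exists.
Extended Euclidean algorithm on (108, 95):
108 = 1 × 95 + 13  ⟹  13 = (1)·108 + (-1)·95
95 = 7 × 13 + 4  ⟹  4 = (-7)·108 + (8)·95
13 = 3 × 4 + 1  ⟹  1 = (22)·108 + (-25)·95
So (-25)·95 ≡ 1 (mod 108), i.e. 95^(-1) ≡ -25 ≡ 83 (mod 108).
Check: 95 × 83 = 7885 ≡ 1 (mod 108)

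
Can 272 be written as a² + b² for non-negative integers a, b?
4² + 16² (a=4, b=16)

Factorization: 272 = 2^4 × 17
By Fermat: n is sum of two squares iff every prime p ≡ 3 (mod 4) appears to even power.
All primes ≡ 3 (mod 4) appear to even power.
Search a = 0, 1, 2, … for 272 - a² a perfect square: first hit at a = 4: 272 - 16 = 256 = 16².
272 = 4² + 16² = 16 + 256 ✓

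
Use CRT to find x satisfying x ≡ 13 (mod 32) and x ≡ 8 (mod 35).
813

Using Chinese Remainder Theorem:
M = 32 × 35 = 1120
M1 = 35, M2 = 32
y1 = 35^(-1) mod 32 = 11
y2 = 32^(-1) mod 35 = 23
x = (13×35×11 + 8×32×23) mod 1120 = 813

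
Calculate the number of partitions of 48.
147273

p(n) counts ways to write n as a sum of positive integers (order ignored).
Euler's pentagonal recurrence: p(k) = p(k-1) + p(k-2) - p(k-5) - p(k-7) + p(k-12) + p(k-15) - ... (offsets j(3j∓1)/2, signs ++--, p(0)=1, p(<0)=0).
DP table for k = 0..47: p(0)=1, p(1)=1, p(2)=2, p(3)=3, p(4)=5, p(5)=7, p(6)=11, p(7)=15, p(8)=22, p(9)=30, p(10)=42, p(11)=56, p(12)=77, p(13)=101, p(14)=135, p(15)=176, p(16)=231, p(17)=297, p(18)=385, p(19)=490, p(20)=627, p(21)=792, p(22)=1002, p(23)=1255, p(24)=1575, p(25)=1958, p(26)=2436, p(27)=3010, p(28)=3718, p(29)=4565, p(30)=5604, p(31)=6842, p(32)=8349, p(33)=10143, p(34)=12310, p(35)=14883, p(36)=17977, p(37)=21637, p(38)=26015, p(39)=31185, p(40)=37338, p(41)=44583, p(42)=53174, p(43)=63261, p(44)=75175, p(45)=89134, p(46)=105558, p(47)=124754.
Final step: p(48) = p(47) + p(46) - p(43) - p(41) + p(36) + p(33) - p(26) - p(22) + p(13) + p(8)
= 124754 + 105558 - 63261 - 44583 + 17977 + 10143 - 2436 - 1002 + 101 + 22
= 147273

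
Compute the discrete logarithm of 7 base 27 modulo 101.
87

Baby-step giant-step with step n = ⌈√101⌉ = 11.
Baby steps 27^j mod 101 (j:value) for j=0..10: 0:1, 1:27, 2:22, 3:89, 4:80, 5:39, 6:43, 7:50, 8:37, 9:90, 10:6.
Giant-step multiplier: 27^(-11) ≡ 27^(100-11) = 27^89 ≡ 53 (mod 101).
Giant steps γ_i = 7·53^i mod 101: γ_0=7, γ_1=68, γ_2=69, γ_3=21, γ_4=2, γ_5=5, γ_6=63, γ_7=6 (in table at j=10).
x = i·n + j = 7·11 + 10 = 87.
Check: 27^87 ≡ 7 (mod 101).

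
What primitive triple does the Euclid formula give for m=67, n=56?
(1353, 7504, 7625)

Euclid's formula: a = m² - n², b = 2mn, c = m² + n²
m = 67, n = 56
a = 67² - 56² = 4489 - 3136 = 1353
b = 2 × 67 × 56 = 7504
c = 67² + 56² = 4489 + 3136 = 7625
Verification: 1353² + 7504² = 1830609 + 56310016 = 58140625 = 7625² ✓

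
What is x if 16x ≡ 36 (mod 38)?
x ≡ 7 (mod 19)

gcd(16, 38) = 2, which divides 36, so solutions exist.
Divide through by 2: 8x ≡ 18 (mod 19).
Find 8^(-1) mod 19 by the extended Euclidean algorithm:
19 = 2 × 8 + 3  ⟹  3 = (1)·19 + (-2)·8
8 = 2 × 3 + 2  ⟹  2 = (-2)·19 + (5)·8
3 = 1 × 2 + 1  ⟹  1 = (3)·19 + (-7)·8
So (-7)·8 ≡ 1 (mod 19), i.e. 8^(-1) ≡ -7 ≡ 12 (mod 19).
x ≡ 12 × 18 = 216 ≡ 7 (mod 19).
Check: 16 × 7 = 112 ≡ 36 (mod 38).
x ≡ 7 (mod 19), giving 2 solutions mod 38.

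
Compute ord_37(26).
3

37 is prime, so ord(26) divides φ(37) = 36.
Divisors of 36: 1, 2, 3, 4, 6, 9, 12, 18, 36.
Repeated squaring: 26^1 ≡ 26, 26^2 ≡ 10, 26^4 ≡ 26, 26^8 ≡ 10, 26^16 ≡ 26, 26^32 ≡ 10 (mod 37).
Test 26^d mod 37 for each divisor d in increasing order:
26^1 ≡ 26
26^2 ≡ 10
26^3 = 26^2·26^1 ≡ 1  ← first divisor giving 1
The order is 3.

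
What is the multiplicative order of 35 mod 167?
166

167 is prime, so ord(35) divides φ(167) = 166.
Divisors of 166: 1, 2, 83, 166.
Repeated squaring: 35^1 ≡ 35, 35^2 ≡ 56, 35^4 ≡ 130, 35^8 ≡ 33, 35^16 ≡ 87, 35^32 ≡ 54, 35^64 ≡ 77, 35^128 ≡ 84 (mod 167).
Test 35^d mod 167 for each divisor d in increasing order:
35^1 ≡ 35
35^2 ≡ 56
35^83 = 35^64·35^16·35^2·35^1 ≡ 166
35^166 = 35^128·35^32·35^4·35^2 ≡ 1  ← first divisor giving 1
The order is 166.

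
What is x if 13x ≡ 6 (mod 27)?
x ≡ 15 (mod 27)

gcd(13, 27) = 1, which divides 6, so solutions exist.
Find 13^(-1) mod 27 by the extended Euclidean algorithm:
27 = 2 × 13 + 1  ⟹  1 = (1)·27 + (-2)·13
So (-2)·13 ≡ 1 (mod 27), i.e. 13^(-1) ≡ -2 ≡ 25 (mod 27).
x ≡ 25 × 6 = 150 ≡ 15 (mod 27).
Check: 13 × 15 = 195 ≡ 6 (mod 27).
Unique solution: x ≡ 15 (mod 27)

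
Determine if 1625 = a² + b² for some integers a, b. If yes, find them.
5² + 40² (a=5, b=40)

Factorization: 1625 = 5^3 × 13
By Fermat: n is sum of two squares iff every prime p ≡ 3 (mod 4) appears to even power.
All primes ≡ 3 (mod 4) appear to even power.
Search a = 0, 1, 2, … for 1625 - a² a perfect square: first hit at a = 5: 1625 - 25 = 1600 = 40².
1625 = 5² + 40² = 25 + 1600 ✓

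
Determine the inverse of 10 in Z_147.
103

gcd(10, 147) = 1, so the inverse exists.
Extended Euclidean algorithm on (147, 10):
147 = 14 × 10 + 7  ⟹  7 = (1)·147 + (-14)·10
10 = 1 × 7 + 3  ⟹  3 = (-1)·147 + (15)·10
7 = 2 × 3 + 1  ⟹  1 = (3)·147 + (-44)·10
So (-44)·10 ≡ 1 (mod 147), i.e. 10^(-1) ≡ -44 ≡ 103 (mod 147).
Check: 10 × 103 = 1030 ≡ 1 (mod 147)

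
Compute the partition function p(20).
627

p(n) counts ways to write n as a sum of positive integers (order ignored).
Euler's pentagonal recurrence: p(k) = p(k-1) + p(k-2) - p(k-5) - p(k-7) + p(k-12) + p(k-15) - ... (offsets j(3j∓1)/2, signs ++--, p(0)=1, p(<0)=0).
DP table for k = 0..19: p(0)=1, p(1)=1, p(2)=2, p(3)=3, p(4)=5, p(5)=7, p(6)=11, p(7)=15, p(8)=22, p(9)=30, p(10)=42, p(11)=56, p(12)=77, p(13)=101, p(14)=135, p(15)=176, p(16)=231, p(17)=297, p(18)=385, p(19)=490.
Final step: p(20) = p(19) + p(18) - p(15) - p(13) + p(8) + p(5)
= 490 + 385 - 176 - 101 + 22 + 7
= 627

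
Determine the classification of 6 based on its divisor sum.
perfect

Proper divisors of 6: sum = 1 + 2 + 3 = 6
Since 6 = 6, 6 is perfect.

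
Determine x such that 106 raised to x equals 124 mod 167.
156

Baby-step giant-step with step n = ⌈√167⌉ = 13.
Baby steps 106^j mod 167 (j:value) for j=0..12: 0:1, 1:106, 2:47, 3:139, 4:38, 5:20, 6:116, 7:105, 8:108, 9:92, 10:66, 11:149, 12:96.
Giant-step multiplier: 106^(-13) ≡ 106^(166-13) = 106^153 ≡ 91 (mod 167).
Giant steps γ_i = 124·91^i mod 167: γ_0=124, γ_1=95, γ_2=128, γ_3=125, γ_4=19, γ_5=59, γ_6=25, γ_7=104, γ_8=112, γ_9=5, γ_10=121, γ_11=156, γ_12=1 (in table at j=0).
x = i·n + j = 12·13 + 0 = 156.
Check: 106^156 ≡ 124 (mod 167).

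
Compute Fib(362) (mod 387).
55

Matrix identity: Q^n = [[F_(n+1), F_n], [F_n, F_(n-1)]] with Q = [[1,1],[1,0]].
n = 362 = 101101010₂. Square-and-multiply, entries mod 387:
Q^1 = [[1,1],[1,0]]
Q^2 = (Q^1)² = [[2,1],[1,1]]
Q^5 = (Q^2)²·Q = [[8,5],[5,3]]
Q^11 = (Q^5)²·Q = [[144,89],[89,55]]
Q^22 = (Q^11)² = [[19,296],[296,110]]
Q^45 = (Q^22)²·Q = [[386,128],[128,258]]
Q^90 = (Q^45)² = [[131,1],[1,130]]
Q^181 = (Q^90)²·Q = [[8,134],[134,261]]
Q^362 = (Q^181)² = [[218,55],[55,163]]
F_362 mod 387 = Q^362[0][1] = 55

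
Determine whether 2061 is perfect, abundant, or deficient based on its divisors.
deficient

Proper divisors of 2061: sum = 1 + 3 + 9 + 229 + 687 = 929
Since 929 < 2061, 2061 is deficient.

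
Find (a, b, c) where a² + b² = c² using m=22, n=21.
(43, 924, 925)

Euclid's formula: a = m² - n², b = 2mn, c = m² + n²
m = 22, n = 21
a = 22² - 21² = 484 - 441 = 43
b = 2 × 22 × 21 = 924
c = 22² + 21² = 484 + 441 = 925
Verification: 43² + 924² = 1849 + 853776 = 855625 = 925² ✓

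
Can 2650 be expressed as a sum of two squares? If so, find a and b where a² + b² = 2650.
7² + 51² (a=7, b=51)

Factorization: 2650 = 2 × 5^2 × 53
By Fermat: n is sum of two squares iff every prime p ≡ 3 (mod 4) appears to even power.
All primes ≡ 3 (mod 4) appear to even power.
Search a = 0, 1, 2, … for 2650 - a² a perfect square: first hit at a = 7: 2650 - 49 = 2601 = 51².
2650 = 7² + 51² = 49 + 2601 ✓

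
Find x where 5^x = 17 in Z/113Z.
23

Baby-step giant-step with step n = ⌈√113⌉ = 11.
Baby steps 5^j mod 113 (j:value) for j=0..10: 0:1, 1:5, 2:25, 3:12, 4:60, 5:74, 6:31, 7:42, 8:97, 9:33, 10:52.
Giant-step multiplier: 5^(-11) ≡ 5^(112-11) = 5^101 ≡ 10 (mod 113).
Giant steps γ_i = 17·10^i mod 113: γ_0=17, γ_1=57, γ_2=5 (in table at j=1).
x = i·n + j = 2·11 + 1 = 23.
Check: 5^23 ≡ 17 (mod 113).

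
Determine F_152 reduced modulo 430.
29

Matrix identity: Q^n = [[F_(n+1), F_n], [F_n, F_(n-1)]] with Q = [[1,1],[1,0]].
n = 152 = 10011000₂. Square-and-multiply, entries mod 430:
Q^1 = [[1,1],[1,0]]
Q^2 = (Q^1)² = [[2,1],[1,1]]
Q^4 = (Q^2)² = [[5,3],[3,2]]
Q^9 = (Q^4)²·Q = [[55,34],[34,21]]
Q^19 = (Q^9)²·Q = [[315,311],[311,4]]
Q^38 = (Q^19)² = [[296,309],[309,417]]
Q^76 = (Q^38)² = [[347,157],[157,190]]
Q^152 = (Q^76)² = [[148,29],[29,119]]
F_152 mod 430 = Q^152[0][1] = 29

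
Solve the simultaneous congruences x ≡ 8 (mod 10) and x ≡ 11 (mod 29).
98

Using Chinese Remainder Theorem:
M = 10 × 29 = 290
M1 = 29, M2 = 10
y1 = 29^(-1) mod 10 = 9
y2 = 10^(-1) mod 29 = 3
x = (8×29×9 + 11×10×3) mod 290 = 98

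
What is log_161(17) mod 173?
47

Baby-step giant-step with step n = ⌈√173⌉ = 14.
Baby steps 161^j mod 173 (j:value) for j=0..13: 0:1, 1:161, 2:144, 3:2, 4:149, 5:115, 6:4, 7:125, 8:57, 9:8, 10:77, 11:114, 12:16, 13:154.
Giant-step multiplier: 161^(-14) ≡ 161^(172-14) = 161^158 ≡ 151 (mod 173).
Giant steps γ_i = 17·151^i mod 173: γ_0=17, γ_1=145, γ_2=97, γ_3=115 (in table at j=5).
x = i·n + j = 3·14 + 5 = 47.
Check: 161^47 ≡ 17 (mod 173).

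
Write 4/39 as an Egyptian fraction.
1/10 + 1/390

Greedy algorithm:
4/39: ceiling(39/4) = 10, use 1/10
1/390: ceiling(390/1) = 390, use 1/390
Result: 4/39 = 1/10 + 1/390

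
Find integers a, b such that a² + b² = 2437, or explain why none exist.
6² + 49² (a=6, b=49)

Factorization: 2437 = 2437
By Fermat: n is sum of two squares iff every prime p ≡ 3 (mod 4) appears to even power.
All primes ≡ 3 (mod 4) appear to even power.
Search a = 0, 1, 2, … for 2437 - a² a perfect square: first hit at a = 6: 2437 - 36 = 2401 = 49².
2437 = 6² + 49² = 36 + 2401 ✓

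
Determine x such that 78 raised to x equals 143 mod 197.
94

Baby-step giant-step with step n = ⌈√197⌉ = 15.
Baby steps 78^j mod 197 (j:value) for j=0..14: 0:1, 1:78, 2:174, 3:176, 4:135, 5:89, 6:47, 7:120, 8:101, 9:195, 10:41, 11:46, 12:42, 13:124, 14:19.
Giant-step multiplier: 78^(-15) ≡ 78^(196-15) = 78^181 ≡ 44 (mod 197).
Giant steps γ_i = 143·44^i mod 197: γ_0=143, γ_1=185, γ_2=63, γ_3=14, γ_4=25, γ_5=115, γ_6=135 (in table at j=4).
x = i·n + j = 6·15 + 4 = 94.
Check: 78^94 ≡ 143 (mod 197).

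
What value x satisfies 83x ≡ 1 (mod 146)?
95

gcd(83, 146) = 1, so the inverse exists.
Extended Euclidean algorithm on (146, 83):
146 = 1 × 83 + 63  ⟹  63 = (1)·146 + (-1)·83
83 = 1 × 63 + 20  ⟹  20 = (-1)·146 + (2)·83
63 = 3 × 20 + 3  ⟹  3 = (4)·146 + (-7)·83
20 = 6 × 3 + 2  ⟹  2 = (-25)·146 + (44)·83
3 = 1 × 2 + 1  ⟹  1 = (29)·146 + (-51)·83
So (-51)·83 ≡ 1 (mod 146), i.e. 83^(-1) ≡ -51 ≡ 95 (mod 146).
Check: 83 × 95 = 7885 ≡ 1 (mod 146)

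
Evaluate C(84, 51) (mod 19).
0

Using Lucas' theorem:
Write n=84 and k=51 in base 19:
n in base 19: [4, 8]
k in base 19: [2, 13]
C(84,51) mod 19 = ∏ C(n_i, k_i) mod 19
Digit binomials (mod 19): C(4,2) = 6; C(8,13) = 0 (k_i > n_i)
Product: 6 × 0 = 0 ≡ 0 (mod 19)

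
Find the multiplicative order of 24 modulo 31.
30

31 is prime, so ord(24) divides φ(31) = 30.
Divisors of 30: 1, 2, 3, 5, 6, 10, 15, 30.
Repeated squaring: 24^1 ≡ 24, 24^2 ≡ 18, 24^4 ≡ 14, 24^8 ≡ 10, 24^16 ≡ 7 (mod 31).
Test 24^d mod 31 for each divisor d in increasing order:
24^1 ≡ 24
24^2 ≡ 18
24^3 = 24^2·24^1 ≡ 29
24^5 = 24^4·24^1 ≡ 26
24^6 = 24^4·24^2 ≡ 4
24^10 = 24^8·24^2 ≡ 25
24^15 = 24^8·24^4·24^2·24^1 ≡ 30
24^30 = 24^16·24^8·24^4·24^2 ≡ 1  ← first divisor giving 1
The order is 30.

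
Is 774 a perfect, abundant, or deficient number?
abundant

Proper divisors of 774: sum = 1 + 2 + 3 + 6 + 9 + 18 + 43 + 86 + 129 + 258 + 387 = 942
Since 942 > 774, 774 is abundant.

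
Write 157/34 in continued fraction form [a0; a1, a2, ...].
[4; 1, 1, 1, 1, 1, 1, 2]

Euclidean algorithm steps:
157 = 4 × 34 + 21
34 = 1 × 21 + 13
21 = 1 × 13 + 8
13 = 1 × 8 + 5
8 = 1 × 5 + 3
5 = 1 × 3 + 2
3 = 1 × 2 + 1
2 = 2 × 1 + 0
Continued fraction: [4; 1, 1, 1, 1, 1, 1, 2]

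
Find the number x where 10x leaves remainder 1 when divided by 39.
4

gcd(10, 39) = 1, so the inverse exists.
Extended Euclidean algorithm on (39, 10):
39 = 3 × 10 + 9  ⟹  9 = (1)·39 + (-3)·10
10 = 1 × 9 + 1  ⟹  1 = (-1)·39 + (4)·10
So (4)·10 ≡ 1 (mod 39), i.e. 10^(-1) ≡ 4 (mod 39).
Check: 10 × 4 = 40 ≡ 1 (mod 39)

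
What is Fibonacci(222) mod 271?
16

Matrix identity: Q^n = [[F_(n+1), F_n], [F_n, F_(n-1)]] with Q = [[1,1],[1,0]].
n = 222 = 11011110₂. Square-and-multiply, entries mod 271:
Q^1 = [[1,1],[1,0]]
Q^3 = (Q^1)²·Q = [[3,2],[2,1]]
Q^6 = (Q^3)² = [[13,8],[8,5]]
Q^13 = (Q^6)²·Q = [[106,233],[233,144]]
Q^27 = (Q^13)²·Q = [[199,214],[214,256]]
Q^55 = (Q^27)²·Q = [[113,32],[32,81]]
Q^111 = (Q^55)²·Q = [[218,243],[243,246]]
Q^222 = (Q^111)² = [[70,16],[16,54]]
F_222 mod 271 = Q^222[0][1] = 16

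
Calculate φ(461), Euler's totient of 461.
460

461 = 461
φ(n) = n × ∏(1 - 1/p) for each prime p dividing n
φ(461) = 461 × (1 - 1/461) = 460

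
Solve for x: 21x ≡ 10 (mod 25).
x ≡ 10 (mod 25)

gcd(21, 25) = 1, which divides 10, so solutions exist.
Find 21^(-1) mod 25 by the extended Euclidean algorithm:
25 = 1 × 21 + 4  ⟹  4 = (1)·25 + (-1)·21
21 = 5 × 4 + 1  ⟹  1 = (-5)·25 + (6)·21
So (6)·21 ≡ 1 (mod 25), i.e. 21^(-1) ≡ 6 (mod 25).
x ≡ 6 × 10 = 60 ≡ 10 (mod 25).
Check: 21 × 10 = 210 ≡ 10 (mod 25).
Unique solution: x ≡ 10 (mod 25)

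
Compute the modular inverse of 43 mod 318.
37

gcd(43, 318) = 1, so the inverse exists.
Extended Euclidean algorithm on (318, 43):
318 = 7 × 43 + 17  ⟹  17 = (1)·318 + (-7)·43
43 = 2 × 17 + 9  ⟹  9 = (-2)·318 + (15)·43
17 = 1 × 9 + 8  ⟹  8 = (3)·318 + (-22)·43
9 = 1 × 8 + 1  ⟹  1 = (-5)·318 + (37)·43
So (37)·43 ≡ 1 (mod 318), i.e. 43^(-1) ≡ 37 (mod 318).
Check: 43 × 37 = 1591 ≡ 1 (mod 318)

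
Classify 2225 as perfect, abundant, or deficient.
deficient

Proper divisors of 2225: sum = 1 + 5 + 25 + 89 + 445 = 565
Since 565 < 2225, 2225 is deficient.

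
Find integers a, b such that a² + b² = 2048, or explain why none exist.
32² + 32² (a=32, b=32)

Factorization: 2048 = 2^11
By Fermat: n is sum of two squares iff every prime p ≡ 3 (mod 4) appears to even power.
All primes ≡ 3 (mod 4) appear to even power.
Search a = 0, 1, 2, … for 2048 - a² a perfect square: first hit at a = 32: 2048 - 1024 = 1024 = 32².
2048 = 32² + 32² = 1024 + 1024 ✓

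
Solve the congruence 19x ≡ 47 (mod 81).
x ≡ 11 (mod 81)

gcd(19, 81) = 1, which divides 47, so solutions exist.
Find 19^(-1) mod 81 by the extended Euclidean algorithm:
81 = 4 × 19 + 5  ⟹  5 = (1)·81 + (-4)·19
19 = 3 × 5 + 4  ⟹  4 = (-3)·81 + (13)·19
5 = 1 × 4 + 1  ⟹  1 = (4)·81 + (-17)·19
So (-17)·19 ≡ 1 (mod 81), i.e. 19^(-1) ≡ -17 ≡ 64 (mod 81).
x ≡ 64 × 47 = 3008 ≡ 11 (mod 81).
Check: 19 × 11 = 209 ≡ 47 (mod 81).
Unique solution: x ≡ 11 (mod 81)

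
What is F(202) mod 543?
154

Matrix identity: Q^n = [[F_(n+1), F_n], [F_n, F_(n-1)]] with Q = [[1,1],[1,0]].
n = 202 = 11001010₂. Square-and-multiply, entries mod 543:
Q^1 = [[1,1],[1,0]]
Q^3 = (Q^1)²·Q = [[3,2],[2,1]]
Q^6 = (Q^3)² = [[13,8],[8,5]]
Q^12 = (Q^6)² = [[233,144],[144,89]]
Q^25 = (Q^12)²·Q = [[304,91],[91,213]]
Q^50 = (Q^25)² = [[242,349],[349,436]]
Q^101 = (Q^50)²·Q = [[506,89],[89,417]]
Q^202 = (Q^101)² = [[59,154],[154,448]]
F_202 mod 543 = Q^202[0][1] = 154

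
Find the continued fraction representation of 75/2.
[37; 2]

Euclidean algorithm steps:
75 = 37 × 2 + 1
2 = 2 × 1 + 0
Continued fraction: [37; 2]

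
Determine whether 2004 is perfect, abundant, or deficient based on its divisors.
abundant

Proper divisors of 2004: sum = 1 + 2 + 3 + 4 + 6 + 12 + 167 + 334 + 501 + 668 + 1002 = 2700
Since 2700 > 2004, 2004 is abundant.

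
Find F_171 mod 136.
34

Matrix identity: Q^n = [[F_(n+1), F_n], [F_n, F_(n-1)]] with Q = [[1,1],[1,0]].
n = 171 = 10101011₂. Square-and-multiply, entries mod 136:
Q^1 = [[1,1],[1,0]]
Q^2 = (Q^1)² = [[2,1],[1,1]]
Q^5 = (Q^2)²·Q = [[8,5],[5,3]]
Q^10 = (Q^5)² = [[89,55],[55,34]]
Q^21 = (Q^10)²·Q = [[31,66],[66,101]]
Q^42 = (Q^21)² = [[13,8],[8,5]]
Q^85 = (Q^42)²·Q = [[105,97],[97,8]]
Q^171 = (Q^85)²·Q = [[115,34],[34,81]]
F_171 mod 136 = Q^171[0][1] = 34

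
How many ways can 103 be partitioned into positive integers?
271248950

p(n) counts ways to write n as a sum of positive integers (order ignored).
Euler's pentagonal recurrence: p(k) = p(k-1) + p(k-2) - p(k-5) - p(k-7) + p(k-12) + p(k-15) - ... (offsets j(3j∓1)/2, signs ++--, p(0)=1, p(<0)=0).
DP table for k = 0..102: p(0)=1, p(1)=1, p(2)=2, p(3)=3, p(4)=5, p(5)=7, p(6)=11, p(7)=15, p(8)=22, p(9)=30, p(10)=42, p(11)=56, p(12)=77, p(13)=101, p(14)=135, p(15)=176, p(16)=231, p(17)=297, p(18)=385, p(19)=490, p(20)=627, p(21)=792, p(22)=1002, p(23)=1255, p(24)=1575, p(25)=1958, p(26)=2436, p(27)=3010, p(28)=3718, p(29)=4565, p(30)=5604, p(31)=6842, p(32)=8349, p(33)=10143, p(34)=12310, p(35)=14883, p(36)=17977, p(37)=21637, p(38)=26015, p(39)=31185, p(40)=37338, p(41)=44583, p(42)=53174, p(43)=63261, p(44)=75175, p(45)=89134, p(46)=105558, p(47)=124754, p(48)=147273, p(49)=173525, p(50)=204226, p(51)=239943, p(52)=281589, p(53)=329931, p(54)=386155, p(55)=451276, p(56)=526823, p(57)=614154, p(58)=715220, p(59)=831820, p(60)=966467, p(61)=1121505, p(62)=1300156, p(63)=1505499, p(64)=1741630, p(65)=2012558, p(66)=2323520, p(67)=2679689, p(68)=3087735, p(69)=3554345, p(70)=4087968, p(71)=4697205, p(72)=5392783, p(73)=6185689, p(74)=7089500, p(75)=8118264, p(76)=9289091, p(77)=10619863, p(78)=12132164, p(79)=13848650, p(80)=15796476, p(81)=18004327, p(82)=20506255, p(83)=23338469, p(84)=26543660, p(85)=30167357, p(86)=34262962, p(87)=38887673, p(88)=44108109, p(89)=49995925, p(90)=56634173, p(91)=64112359, p(92)=72533807, p(93)=82010177, p(94)=92669720, p(95)=104651419, p(96)=118114304, p(97)=133230930, p(98)=150198136, p(99)=169229875, p(100)=190569292, p(101)=214481126, p(102)=241265379.
Final step: p(103) = p(102) + p(101) - p(98) - p(96) + p(91) + p(88) - p(81) - p(77) + p(68) + p(63) - p(52) - p(46) + p(33) + p(26) - p(11) - p(3)
= 241265379 + 214481126 - 150198136 - 118114304 + 64112359 + 44108109 - 18004327 - 10619863 + 3087735 + 1505499 - 281589 - 105558 + 10143 + 2436 - 56 - 3
= 271248950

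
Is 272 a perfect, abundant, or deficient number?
abundant

Proper divisors of 272: sum = 1 + 2 + 4 + 8 + 16 + 17 + 34 + 68 + 136 = 286
Since 286 > 272, 272 is abundant.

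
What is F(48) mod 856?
712

Matrix identity: Q^n = [[F_(n+1), F_n], [F_n, F_(n-1)]] with Q = [[1,1],[1,0]].
n = 48 = 110000₂. Square-and-multiply, entries mod 856:
Q^1 = [[1,1],[1,0]]
Q^3 = (Q^1)²·Q = [[3,2],[2,1]]
Q^6 = (Q^3)² = [[13,8],[8,5]]
Q^12 = (Q^6)² = [[233,144],[144,89]]
Q^24 = (Q^12)² = [[553,144],[144,409]]
Q^48 = (Q^24)² = [[409,712],[712,553]]
F_48 mod 856 = Q^48[0][1] = 712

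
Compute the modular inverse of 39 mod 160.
119

gcd(39, 160) = 1, so the inverse exists.
Extended Euclidean algorithm on (160, 39):
160 = 4 × 39 + 4  ⟹  4 = (1)·160 + (-4)·39
39 = 9 × 4 + 3  ⟹  3 = (-9)·160 + (37)·39
4 = 1 × 3 + 1  ⟹  1 = (10)·160 + (-41)·39
So (-41)·39 ≡ 1 (mod 160), i.e. 39^(-1) ≡ -41 ≡ 119 (mod 160).
Check: 39 × 119 = 4641 ≡ 1 (mod 160)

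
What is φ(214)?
106

214 = 2 × 107
φ(n) = n × ∏(1 - 1/p) for each prime p dividing n
φ(214) = 214 × (1 - 1/2) × (1 - 1/107) = 106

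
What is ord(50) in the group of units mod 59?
58

59 is prime, so ord(50) divides φ(59) = 58.
Divisors of 58: 1, 2, 29, 58.
Repeated squaring: 50^1 ≡ 50, 50^2 ≡ 22, 50^4 ≡ 12, 50^8 ≡ 26, 50^16 ≡ 27, 50^32 ≡ 21 (mod 59).
Test 50^d mod 59 for each divisor d in increasing order:
50^1 ≡ 50
50^2 ≡ 22
50^29 = 50^16·50^8·50^4·50^1 ≡ 58
50^58 = 50^32·50^16·50^8·50^2 ≡ 1  ← first divisor giving 1
The order is 58.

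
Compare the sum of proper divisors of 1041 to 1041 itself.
deficient

Proper divisors of 1041: sum = 1 + 3 + 347 = 351
Since 351 < 1041, 1041 is deficient.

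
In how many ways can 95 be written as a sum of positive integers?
104651419

p(n) counts ways to write n as a sum of positive integers (order ignored).
Euler's pentagonal recurrence: p(k) = p(k-1) + p(k-2) - p(k-5) - p(k-7) + p(k-12) + p(k-15) - ... (offsets j(3j∓1)/2, signs ++--, p(0)=1, p(<0)=0).
DP table for k = 0..94: p(0)=1, p(1)=1, p(2)=2, p(3)=3, p(4)=5, p(5)=7, p(6)=11, p(7)=15, p(8)=22, p(9)=30, p(10)=42, p(11)=56, p(12)=77, p(13)=101, p(14)=135, p(15)=176, p(16)=231, p(17)=297, p(18)=385, p(19)=490, p(20)=627, p(21)=792, p(22)=1002, p(23)=1255, p(24)=1575, p(25)=1958, p(26)=2436, p(27)=3010, p(28)=3718, p(29)=4565, p(30)=5604, p(31)=6842, p(32)=8349, p(33)=10143, p(34)=12310, p(35)=14883, p(36)=17977, p(37)=21637, p(38)=26015, p(39)=31185, p(40)=37338, p(41)=44583, p(42)=53174, p(43)=63261, p(44)=75175, p(45)=89134, p(46)=105558, p(47)=124754, p(48)=147273, p(49)=173525, p(50)=204226, p(51)=239943, p(52)=281589, p(53)=329931, p(54)=386155, p(55)=451276, p(56)=526823, p(57)=614154, p(58)=715220, p(59)=831820, p(60)=966467, p(61)=1121505, p(62)=1300156, p(63)=1505499, p(64)=1741630, p(65)=2012558, p(66)=2323520, p(67)=2679689, p(68)=3087735, p(69)=3554345, p(70)=4087968, p(71)=4697205, p(72)=5392783, p(73)=6185689, p(74)=7089500, p(75)=8118264, p(76)=9289091, p(77)=10619863, p(78)=12132164, p(79)=13848650, p(80)=15796476, p(81)=18004327, p(82)=20506255, p(83)=23338469, p(84)=26543660, p(85)=30167357, p(86)=34262962, p(87)=38887673, p(88)=44108109, p(89)=49995925, p(90)=56634173, p(91)=64112359, p(92)=72533807, p(93)=82010177, p(94)=92669720.
Final step: p(95) = p(94) + p(93) - p(90) - p(88) + p(83) + p(80) - p(73) - p(69) + p(60) + p(55) - p(44) - p(38) + p(25) + p(18) - p(3)
= 92669720 + 82010177 - 56634173 - 44108109 + 23338469 + 15796476 - 6185689 - 3554345 + 966467 + 451276 - 75175 - 26015 + 1958 + 385 - 3
= 104651419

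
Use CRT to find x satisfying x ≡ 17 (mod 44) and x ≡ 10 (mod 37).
1601

Using Chinese Remainder Theorem:
M = 44 × 37 = 1628
M1 = 37, M2 = 44
y1 = 37^(-1) mod 44 = 25
y2 = 44^(-1) mod 37 = 16
x = (17×37×25 + 10×44×16) mod 1628 = 1601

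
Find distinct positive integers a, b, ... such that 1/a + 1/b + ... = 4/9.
1/3 + 1/9

Greedy algorithm:
4/9: ceiling(9/4) = 3, use 1/3
1/9: ceiling(9/1) = 9, use 1/9
Result: 4/9 = 1/3 + 1/9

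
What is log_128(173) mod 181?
39

Baby-step giant-step with step n = ⌈√181⌉ = 14.
Baby steps 128^j mod 181 (j:value) for j=0..13: 0:1, 1:128, 2:94, 3:86, 4:148, 5:120, 6:156, 7:58, 8:3, 9:22, 10:101, 11:77, 12:82, 13:179.
Giant-step multiplier: 128^(-14) ≡ 128^(180-14) = 128^166 ≡ 111 (mod 181).
Giant steps γ_i = 173·111^i mod 181: γ_0=173, γ_1=17, γ_2=77 (in table at j=11).
x = i·n + j = 2·14 + 11 = 39.
Check: 128^39 ≡ 173 (mod 181).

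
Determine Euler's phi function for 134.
66

134 = 2 × 67
φ(n) = n × ∏(1 - 1/p) for each prime p dividing n
φ(134) = 134 × (1 - 1/2) × (1 - 1/67) = 66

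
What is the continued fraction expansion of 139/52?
[2; 1, 2, 17]

Euclidean algorithm steps:
139 = 2 × 52 + 35
52 = 1 × 35 + 17
35 = 2 × 17 + 1
17 = 17 × 1 + 0
Continued fraction: [2; 1, 2, 17]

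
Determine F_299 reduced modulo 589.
32

Matrix identity: Q^n = [[F_(n+1), F_n], [F_n, F_(n-1)]] with Q = [[1,1],[1,0]].
n = 299 = 100101011₂. Square-and-multiply, entries mod 589:
Q^1 = [[1,1],[1,0]]
Q^2 = (Q^1)² = [[2,1],[1,1]]
Q^4 = (Q^2)² = [[5,3],[3,2]]
Q^9 = (Q^4)²·Q = [[55,34],[34,21]]
Q^18 = (Q^9)² = [[58,228],[228,419]]
Q^37 = (Q^18)²·Q = [[362,571],[571,380]]
Q^74 = (Q^37)² = [[21,191],[191,419]]
Q^149 = (Q^74)²·Q = [[217,404],[404,402]]
Q^299 = (Q^149)²·Q = [[372,32],[32,340]]
F_299 mod 589 = Q^299[0][1] = 32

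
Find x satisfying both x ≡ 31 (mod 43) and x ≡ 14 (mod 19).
375

Using Chinese Remainder Theorem:
M = 43 × 19 = 817
M1 = 19, M2 = 43
y1 = 19^(-1) mod 43 = 34
y2 = 43^(-1) mod 19 = 4
x = (31×19×34 + 14×43×4) mod 817 = 375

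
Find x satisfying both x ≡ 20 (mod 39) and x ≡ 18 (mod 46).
800

Using Chinese Remainder Theorem:
M = 39 × 46 = 1794
M1 = 46, M2 = 39
y1 = 46^(-1) mod 39 = 28
y2 = 39^(-1) mod 46 = 13
x = (20×46×28 + 18×39×13) mod 1794 = 800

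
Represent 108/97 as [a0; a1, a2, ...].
[1; 8, 1, 4, 2]

Euclidean algorithm steps:
108 = 1 × 97 + 11
97 = 8 × 11 + 9
11 = 1 × 9 + 2
9 = 4 × 2 + 1
2 = 2 × 1 + 0
Continued fraction: [1; 8, 1, 4, 2]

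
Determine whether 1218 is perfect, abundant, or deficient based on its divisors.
abundant

Proper divisors of 1218: sum = 1 + 2 + 3 + 6 + 7 + 14 + 21 + 29 + 42 + 58 + 87 + 174 + 203 + 406 + 609 = 1662
Since 1662 > 1218, 1218 is abundant.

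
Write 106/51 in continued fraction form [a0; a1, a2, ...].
[2; 12, 1, 3]

Euclidean algorithm steps:
106 = 2 × 51 + 4
51 = 12 × 4 + 3
4 = 1 × 3 + 1
3 = 3 × 1 + 0
Continued fraction: [2; 12, 1, 3]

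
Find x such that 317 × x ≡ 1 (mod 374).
269

gcd(317, 374) = 1, so the inverse exists.
Extended Euclidean algorithm on (374, 317):
374 = 1 × 317 + 57  ⟹  57 = (1)·374 + (-1)·317
317 = 5 × 57 + 32  ⟹  32 = (-5)·374 + (6)·317
57 = 1 × 32 + 25  ⟹  25 = (6)·374 + (-7)·317
32 = 1 × 25 + 7  ⟹  7 = (-11)·374 + (13)·317
25 = 3 × 7 + 4  ⟹  4 = (39)·374 + (-46)·317
7 = 1 × 4 + 3  ⟹  3 = (-50)·374 + (59)·317
4 = 1 × 3 + 1  ⟹  1 = (89)·374 + (-105)·317
So (-105)·317 ≡ 1 (mod 374), i.e. 317^(-1) ≡ -105 ≡ 269 (mod 374).
Check: 317 × 269 = 85273 ≡ 1 (mod 374)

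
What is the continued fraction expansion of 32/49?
[0; 1, 1, 1, 7, 2]

Euclidean algorithm steps:
32 = 0 × 49 + 32
49 = 1 × 32 + 17
32 = 1 × 17 + 15
17 = 1 × 15 + 2
15 = 7 × 2 + 1
2 = 2 × 1 + 0
Continued fraction: [0; 1, 1, 1, 7, 2]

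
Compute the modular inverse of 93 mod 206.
175

gcd(93, 206) = 1, so the inverse exists.
Extended Euclidean algorithm on (206, 93):
206 = 2 × 93 + 20  ⟹  20 = (1)·206 + (-2)·93
93 = 4 × 20 + 13  ⟹  13 = (-4)·206 + (9)·93
20 = 1 × 13 + 7  ⟹  7 = (5)·206 + (-11)·93
13 = 1 × 7 + 6  ⟹  6 = (-9)·206 + (20)·93
7 = 1 × 6 + 1  ⟹  1 = (14)·206 + (-31)·93
So (-31)·93 ≡ 1 (mod 206), i.e. 93^(-1) ≡ -31 ≡ 175 (mod 206).
Check: 93 × 175 = 16275 ≡ 1 (mod 206)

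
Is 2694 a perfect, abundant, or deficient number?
abundant

Proper divisors of 2694: sum = 1 + 2 + 3 + 6 + 449 + 898 + 1347 = 2706
Since 2706 > 2694, 2694 is abundant.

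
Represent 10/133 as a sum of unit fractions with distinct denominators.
1/14 + 1/266

Greedy algorithm:
10/133: ceiling(133/10) = 14, use 1/14
1/266: ceiling(266/1) = 266, use 1/266
Result: 10/133 = 1/14 + 1/266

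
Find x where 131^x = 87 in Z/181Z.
128

Baby-step giant-step with step n = ⌈√181⌉ = 14.
Baby steps 131^j mod 181 (j:value) for j=0..13: 0:1, 1:131, 2:147, 3:71, 4:70, 5:120, 6:154, 7:83, 8:13, 9:74, 10:101, 11:18, 12:5, 13:112.
Giant-step multiplier: 131^(-14) ≡ 131^(180-14) = 131^166 ≡ 33 (mod 181).
Giant steps γ_i = 87·33^i mod 181: γ_0=87, γ_1=156, γ_2=80, γ_3=106, γ_4=59, γ_5=137, γ_6=177, γ_7=49, γ_8=169, γ_9=147 (in table at j=2).
x = i·n + j = 9·14 + 2 = 128.
Check: 131^128 ≡ 87 (mod 181).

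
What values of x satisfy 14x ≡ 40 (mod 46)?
x ≡ 16 (mod 23)

gcd(14, 46) = 2, which divides 40, so solutions exist.
Divide through by 2: 7x ≡ 20 (mod 23).
Find 7^(-1) mod 23 by the extended Euclidean algorithm:
23 = 3 × 7 + 2  ⟹  2 = (1)·23 + (-3)·7
7 = 3 × 2 + 1  ⟹  1 = (-3)·23 + (10)·7
So (10)·7 ≡ 1 (mod 23), i.e. 7^(-1) ≡ 10 (mod 23).
x ≡ 10 × 20 = 200 ≡ 16 (mod 23).
Check: 14 × 16 = 224 ≡ 40 (mod 46).
x ≡ 16 (mod 23), giving 2 solutions mod 46.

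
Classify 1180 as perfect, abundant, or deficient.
abundant

Proper divisors of 1180: sum = 1 + 2 + 4 + 5 + 10 + 20 + 59 + 118 + 236 + 295 + 590 = 1340
Since 1340 > 1180, 1180 is abundant.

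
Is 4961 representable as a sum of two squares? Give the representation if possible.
44² + 55² (a=44, b=55)

Factorization: 4961 = 11^2 × 41
By Fermat: n is sum of two squares iff every prime p ≡ 3 (mod 4) appears to even power.
All primes ≡ 3 (mod 4) appear to even power.
Search a = 0, 1, 2, … for 4961 - a² a perfect square: first hit at a = 44: 4961 - 1936 = 3025 = 55².
4961 = 44² + 55² = 1936 + 3025 ✓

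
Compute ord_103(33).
51

103 is prime, so ord(33) divides φ(103) = 102.
Divisors of 102: 1, 2, 3, 6, 17, 34, 51, 102.
Repeated squaring: 33^1 ≡ 33, 33^2 ≡ 59, 33^4 ≡ 82, 33^8 ≡ 29, 33^16 ≡ 17, 33^32 ≡ 83, 33^64 ≡ 91 (mod 103).
Test 33^d mod 103 for each divisor d in increasing order:
33^1 ≡ 33
33^2 ≡ 59
33^3 = 33^2·33^1 ≡ 93
33^6 = 33^4·33^2 ≡ 100
33^17 = 33^16·33^1 ≡ 46
33^34 = 33^32·33^2 ≡ 56
33^51 = 33^32·33^16·33^2·33^1 ≡ 1  ← first divisor giving 1
The order is 51.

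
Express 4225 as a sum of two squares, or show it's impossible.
0² + 65² (a=0, b=65)

Factorization: 4225 = 5^2 × 13^2
By Fermat: n is sum of two squares iff every prime p ≡ 3 (mod 4) appears to even power.
All primes ≡ 3 (mod 4) appear to even power.
Search a = 0, 1, 2, … for 4225 - a² a perfect square: first hit at a = 0: 4225 - 0 = 4225 = 65².
4225 = 0² + 65² = 0 + 4225 ✓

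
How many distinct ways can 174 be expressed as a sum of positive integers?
397125074750

p(n) counts ways to write n as a sum of positive integers (order ignored).
Euler's pentagonal recurrence: p(k) = p(k-1) + p(k-2) - p(k-5) - p(k-7) + p(k-12) + p(k-15) - ... (offsets j(3j∓1)/2, signs ++--, p(0)=1, p(<0)=0).
DP table for k = 0..173: p(0)=1, p(1)=1, p(2)=2, p(3)=3, p(4)=5, p(5)=7, p(6)=11, p(7)=15, p(8)=22, p(9)=30, p(10)=42, p(11)=56, p(12)=77, p(13)=101, p(14)=135, p(15)=176, p(16)=231, p(17)=297, p(18)=385, p(19)=490, p(20)=627, p(21)=792, p(22)=1002, p(23)=1255, p(24)=1575, p(25)=1958, p(26)=2436, p(27)=3010, p(28)=3718, p(29)=4565, p(30)=5604, p(31)=6842, p(32)=8349, p(33)=10143, p(34)=12310, p(35)=14883, p(36)=17977, p(37)=21637, p(38)=26015, p(39)=31185, p(40)=37338, p(41)=44583, p(42)=53174, p(43)=63261, p(44)=75175, p(45)=89134, p(46)=105558, p(47)=124754, p(48)=147273, p(49)=173525, p(50)=204226, p(51)=239943, p(52)=281589, p(53)=329931, p(54)=386155, p(55)=451276, p(56)=526823, p(57)=614154, p(58)=715220, p(59)=831820, p(60)=966467, p(61)=1121505, p(62)=1300156, p(63)=1505499, p(64)=1741630, p(65)=2012558, p(66)=2323520, p(67)=2679689, p(68)=3087735, p(69)=3554345, p(70)=4087968, p(71)=4697205, p(72)=5392783, p(73)=6185689, p(74)=7089500, p(75)=8118264, p(76)=9289091, p(77)=10619863, p(78)=12132164, p(79)=13848650, p(80)=15796476, p(81)=18004327, p(82)=20506255, p(83)=23338469, p(84)=26543660, p(85)=30167357, p(86)=34262962, p(87)=38887673, p(88)=44108109, p(89)=49995925, p(90)=56634173, p(91)=64112359, p(92)=72533807, p(93)=82010177, p(94)=92669720, p(95)=104651419, p(96)=118114304, p(97)=133230930, p(98)=150198136, p(99)=169229875, p(100)=190569292, p(101)=214481126, p(102)=241265379, p(103)=271248950, p(104)=304801365, p(105)=342325709, p(106)=384276336, p(107)=431149389, p(108)=483502844, p(109)=541946240, p(110)=607163746, p(111)=679903203, p(112)=761002156, p(113)=851376628, p(114)=952050665, p(115)=1064144451, p(116)=1188908248, p(117)=1327710076, p(118)=1482074143, p(119)=1653668665, p(120)=1844349560, p(121)=2056148051, p(122)=2291320912, p(123)=2552338241, p(124)=2841940500, p(125)=3163127352, p(126)=3519222692, p(127)=3913864295, p(128)=4351078600, p(129)=4835271870, p(130)=5371315400, p(131)=5964539504, p(132)=6620830889, p(133)=7346629512, p(134)=8149040695, p(135)=9035836076, p(136)=10015581680, p(137)=11097645016, p(138)=12292341831, p(139)=13610949895, p(140)=15065878135, p(141)=16670689208, p(142)=18440293320, p(143)=20390982757, p(144)=22540654445, p(145)=24908858009, p(146)=27517052599, p(147)=30388671978, p(148)=33549419497, p(149)=37027355200, p(150)=40853235313, p(151)=45060624582, p(152)=49686288421, p(153)=54770336324, p(154)=60356673280, p(155)=66493182097, p(156)=73232243759, p(157)=80630964769, p(158)=88751778802, p(159)=97662728555, p(160)=107438159466, p(161)=118159068427, p(162)=129913904637, p(163)=142798995930, p(164)=156919475295, p(165)=172389800255, p(166)=189334822579, p(167)=207890420102, p(168)=228204732751, p(169)=250438925115, p(170)=274768617130, p(171)=301384802048, p(172)=330495499613, p(173)=362326859895.
Final step: p(174) = p(173) + p(172) - p(169) - p(167) + p(162) + p(159) - p(152) - p(148) + p(139) + p(134) - p(123) - p(117) + p(104) + p(97) - p(82) - p(74) + p(57) + p(48) - p(29) - p(19)
= 362326859895 + 330495499613 - 250438925115 - 207890420102 + 129913904637 + 97662728555 - 49686288421 - 33549419497 + 13610949895 + 8149040695 - 2552338241 - 1327710076 + 304801365 + 133230930 - 20506255 - 7089500 + 614154 + 147273 - 4565 - 490
= 397125074750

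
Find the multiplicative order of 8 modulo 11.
10

11 is prime, so ord(8) divides φ(11) = 10.
Divisors of 10: 1, 2, 5, 10.
Repeated squaring: 8^1 ≡ 8, 8^2 ≡ 9, 8^4 ≡ 4, 8^8 ≡ 5 (mod 11).
Test 8^d mod 11 for each divisor d in increasing order:
8^1 ≡ 8
8^2 ≡ 9
8^5 = 8^4·8^1 ≡ 10
8^10 = 8^8·8^2 ≡ 1  ← first divisor giving 1
The order is 10.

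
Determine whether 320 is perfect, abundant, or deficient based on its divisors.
abundant

Proper divisors of 320: sum = 1 + 2 + 4 + 5 + 8 + 10 + 16 + 20 + 32 + 40 + 64 + 80 + 160 = 442
Since 442 > 320, 320 is abundant.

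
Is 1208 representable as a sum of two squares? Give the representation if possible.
Not possible

Factorization: 1208 = 2^3 × 151
By Fermat: n is sum of two squares iff every prime p ≡ 3 (mod 4) appears to even power.
Prime(s) ≡ 3 (mod 4) with odd exponent: [(151, 1)]
Therefore 1208 cannot be expressed as a² + b².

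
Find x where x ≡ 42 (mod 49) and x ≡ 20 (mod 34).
1414

Using Chinese Remainder Theorem:
M = 49 × 34 = 1666
M1 = 34, M2 = 49
y1 = 34^(-1) mod 49 = 13
y2 = 49^(-1) mod 34 = 25
x = (42×34×13 + 20×49×25) mod 1666 = 1414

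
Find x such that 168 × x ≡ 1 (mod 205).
72

gcd(168, 205) = 1, so the inverse exists.
Extended Euclidean algorithm on (205, 168):
205 = 1 × 168 + 37  ⟹  37 = (1)·205 + (-1)·168
168 = 4 × 37 + 20  ⟹  20 = (-4)·205 + (5)·168
37 = 1 × 20 + 17  ⟹  17 = (5)·205 + (-6)·168
20 = 1 × 17 + 3  ⟹  3 = (-9)·205 + (11)·168
17 = 5 × 3 + 2  ⟹  2 = (50)·205 + (-61)·168
3 = 1 × 2 + 1  ⟹  1 = (-59)·205 + (72)·168
So (72)·168 ≡ 1 (mod 205), i.e. 168^(-1) ≡ 72 (mod 205).
Check: 168 × 72 = 12096 ≡ 1 (mod 205)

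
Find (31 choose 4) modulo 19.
1

Using Lucas' theorem:
Write n=31 and k=4 in base 19:
n in base 19: [1, 12]
k in base 19: [0, 4]
C(31,4) mod 19 = ∏ C(n_i, k_i) mod 19
Digit binomials (mod 19): C(1,0) = 1; C(12,4) = 495 ≡ 1
Product: 1 × 1 = 1 ≡ 1 (mod 19)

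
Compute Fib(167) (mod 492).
13

Matrix identity: Q^n = [[F_(n+1), F_n], [F_n, F_(n-1)]] with Q = [[1,1],[1,0]].
n = 167 = 10100111₂. Square-and-multiply, entries mod 492:
Q^1 = [[1,1],[1,0]]
Q^2 = (Q^1)² = [[2,1],[1,1]]
Q^5 = (Q^2)²·Q = [[8,5],[5,3]]
Q^10 = (Q^5)² = [[89,55],[55,34]]
Q^20 = (Q^10)² = [[122,369],[369,245]]
Q^41 = (Q^20)²·Q = [[124,1],[1,123]]
Q^83 = (Q^41)²·Q = [[372,125],[125,247]]
Q^167 = (Q^83)²·Q = [[144,13],[13,131]]
F_167 mod 492 = Q^167[0][1] = 13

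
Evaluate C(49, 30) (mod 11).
0

Using Lucas' theorem:
Write n=49 and k=30 in base 11:
n in base 11: [4, 5]
k in base 11: [2, 8]
C(49,30) mod 11 = ∏ C(n_i, k_i) mod 11
Digit binomials (mod 11): C(4,2) = 6; C(5,8) = 0 (k_i > n_i)
Product: 6 × 0 = 0 ≡ 0 (mod 11)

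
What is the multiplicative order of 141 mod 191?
190

191 is prime, so ord(141) divides φ(191) = 190.
Divisors of 190: 1, 2, 5, 10, 19, 38, 95, 190.
Repeated squaring: 141^1 ≡ 141, 141^2 ≡ 17, 141^4 ≡ 98, 141^8 ≡ 54, 141^16 ≡ 51, 141^32 ≡ 118, 141^64 ≡ 172, 141^128 ≡ 170 (mod 191).
Test 141^d mod 191 for each divisor d in increasing order:
141^1 ≡ 141
141^2 ≡ 17
141^5 = 141^4·141^1 ≡ 66
141^10 = 141^8·141^2 ≡ 154
141^19 = 141^16·141^2·141^1 ≡ 7
141^38 = 141^32·141^4·141^2 ≡ 49
141^95 = 141^64·141^16·141^8·141^4·141^2·141^1 ≡ 190
141^190 = 141^128·141^32·141^16·141^8·141^4·141^2 ≡ 1  ← first divisor giving 1
The order is 190.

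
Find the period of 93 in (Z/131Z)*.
130

131 is prime, so ord(93) divides φ(131) = 130.
Divisors of 130: 1, 2, 5, 10, 13, 26, 65, 130.
Repeated squaring: 93^1 ≡ 93, 93^2 ≡ 3, 93^4 ≡ 9, 93^8 ≡ 81, 93^16 ≡ 11, 93^32 ≡ 121, 93^64 ≡ 100, 93^128 ≡ 44 (mod 131).
Test 93^d mod 131 for each divisor d in increasing order:
93^1 ≡ 93
93^2 ≡ 3
93^5 = 93^4·93^1 ≡ 51
93^10 = 93^8·93^2 ≡ 112
93^13 = 93^8·93^4·93^1 ≡ 70
93^26 = 93^16·93^8·93^2 ≡ 53
93^65 = 93^64·93^1 ≡ 130
93^130 = 93^128·93^2 ≡ 1  ← first divisor giving 1
The order is 130.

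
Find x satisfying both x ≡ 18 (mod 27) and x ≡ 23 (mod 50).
423

Using Chinese Remainder Theorem:
M = 27 × 50 = 1350
M1 = 50, M2 = 27
y1 = 50^(-1) mod 27 = 20
y2 = 27^(-1) mod 50 = 13
x = (18×50×20 + 23×27×13) mod 1350 = 423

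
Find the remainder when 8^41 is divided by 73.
64

Repeated squaring. Binary of 41 = 101001.
8^1 ≡ 8 (mod 73); 8^2 ≡ 64 (mod 73); 8^4 ≡ 8 (mod 73); 8^8 ≡ 64 (mod 73); 8^16 ≡ 8 (mod 73); 8^32 ≡ 64 (mod 73)
8^41 = 8^1 × 8^8 × 8^32 ≡ 64 (mod 73)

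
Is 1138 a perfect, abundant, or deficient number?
deficient

Proper divisors of 1138: sum = 1 + 2 + 569 = 572
Since 572 < 1138, 1138 is deficient.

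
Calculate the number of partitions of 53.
329931

p(n) counts ways to write n as a sum of positive integers (order ignored).
Euler's pentagonal recurrence: p(k) = p(k-1) + p(k-2) - p(k-5) - p(k-7) + p(k-12) + p(k-15) - ... (offsets j(3j∓1)/2, signs ++--, p(0)=1, p(<0)=0).
DP table for k = 0..52: p(0)=1, p(1)=1, p(2)=2, p(3)=3, p(4)=5, p(5)=7, p(6)=11, p(7)=15, p(8)=22, p(9)=30, p(10)=42, p(11)=56, p(12)=77, p(13)=101, p(14)=135, p(15)=176, p(16)=231, p(17)=297, p(18)=385, p(19)=490, p(20)=627, p(21)=792, p(22)=1002, p(23)=1255, p(24)=1575, p(25)=1958, p(26)=2436, p(27)=3010, p(28)=3718, p(29)=4565, p(30)=5604, p(31)=6842, p(32)=8349, p(33)=10143, p(34)=12310, p(35)=14883, p(36)=17977, p(37)=21637, p(38)=26015, p(39)=31185, p(40)=37338, p(41)=44583, p(42)=53174, p(43)=63261, p(44)=75175, p(45)=89134, p(46)=105558, p(47)=124754, p(48)=147273, p(49)=173525, p(50)=204226, p(51)=239943, p(52)=281589.
Final step: p(53) = p(52) + p(51) - p(48) - p(46) + p(41) + p(38) - p(31) - p(27) + p(18) + p(13) - p(2)
= 281589 + 239943 - 147273 - 105558 + 44583 + 26015 - 6842 - 3010 + 385 + 101 - 2
= 329931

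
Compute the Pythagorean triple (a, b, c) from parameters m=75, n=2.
(5621, 300, 5629)

Euclid's formula: a = m² - n², b = 2mn, c = m² + n²
m = 75, n = 2
a = 75² - 2² = 5625 - 4 = 5621
b = 2 × 75 × 2 = 300
c = 75² + 2² = 5625 + 4 = 5629
Verification: 5621² + 300² = 31595641 + 90000 = 31685641 = 5629² ✓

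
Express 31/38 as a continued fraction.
[0; 1, 4, 2, 3]

Euclidean algorithm steps:
31 = 0 × 38 + 31
38 = 1 × 31 + 7
31 = 4 × 7 + 3
7 = 2 × 3 + 1
3 = 3 × 1 + 0
Continued fraction: [0; 1, 4, 2, 3]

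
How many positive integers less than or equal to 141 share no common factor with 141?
92

141 = 3 × 47
φ(n) = n × ∏(1 - 1/p) for each prime p dividing n
φ(141) = 141 × (1 - 1/3) × (1 - 1/47) = 92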